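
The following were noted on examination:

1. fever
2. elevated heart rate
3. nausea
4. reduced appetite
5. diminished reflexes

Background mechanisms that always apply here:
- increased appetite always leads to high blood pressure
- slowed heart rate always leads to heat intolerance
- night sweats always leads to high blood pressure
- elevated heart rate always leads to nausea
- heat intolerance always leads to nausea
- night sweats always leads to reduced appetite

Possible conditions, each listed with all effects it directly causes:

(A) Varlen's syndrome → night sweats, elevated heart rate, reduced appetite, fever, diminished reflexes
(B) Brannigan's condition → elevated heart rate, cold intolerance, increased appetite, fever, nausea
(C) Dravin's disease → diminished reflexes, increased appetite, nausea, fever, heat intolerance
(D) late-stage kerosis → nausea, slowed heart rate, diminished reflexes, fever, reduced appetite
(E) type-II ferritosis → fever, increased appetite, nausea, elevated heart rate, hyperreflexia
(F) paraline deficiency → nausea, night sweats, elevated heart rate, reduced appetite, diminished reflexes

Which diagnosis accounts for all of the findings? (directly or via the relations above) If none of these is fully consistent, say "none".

Per-candidate check:
(A) Varlen's syndrome — accounts for every observation (nausea through elevated heart rate → nausea)
(B) Brannigan's condition — fails on reduced appetite, diminished reflexes (predicts increased appetite, not reduced appetite)
(C) Dravin's disease — fever match; elevated heart rate miss; nausea match; reduced appetite miss; diminished reflexes match
(D) late-stage kerosis — fails on elevated heart rate (predicts slowed heart rate, not elevated heart rate)
(E) type-II ferritosis — fever match; elevated heart rate match; nausea match; reduced appetite miss; diminished reflexes miss
(F) paraline deficiency — does not account for fever
(A) is the only candidate with no mismatches.

A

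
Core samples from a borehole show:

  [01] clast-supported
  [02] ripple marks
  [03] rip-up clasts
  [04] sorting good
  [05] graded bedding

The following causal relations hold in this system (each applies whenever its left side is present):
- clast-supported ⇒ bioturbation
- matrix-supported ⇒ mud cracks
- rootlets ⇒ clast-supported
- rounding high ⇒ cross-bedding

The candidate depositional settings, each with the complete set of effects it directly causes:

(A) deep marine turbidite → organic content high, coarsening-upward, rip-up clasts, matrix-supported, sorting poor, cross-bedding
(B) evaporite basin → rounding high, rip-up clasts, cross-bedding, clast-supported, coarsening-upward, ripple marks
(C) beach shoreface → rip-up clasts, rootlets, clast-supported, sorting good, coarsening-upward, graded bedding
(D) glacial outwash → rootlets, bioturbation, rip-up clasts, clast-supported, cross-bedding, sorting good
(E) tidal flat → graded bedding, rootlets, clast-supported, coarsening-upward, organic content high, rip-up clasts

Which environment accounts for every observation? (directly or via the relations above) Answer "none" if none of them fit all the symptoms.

For each candidate, compare predicted effects to what was observed:
(A) deep marine turbidite — fails on clast-supported, ripple marks, sorting good, graded bedding (predicts matrix-supported, not clast-supported; predicts sorting poor, not sorting good)
(B) evaporite basin — does not account for sorting good, graded bedding
(C) beach shoreface — clast-supported +; ripple marks -; rip-up clasts +; sorting good +; graded bedding +
(D) glacial outwash — does not account for ripple marks, graded bedding
(E) tidal flat — does not account for ripple marks, sorting good
Every candidate fails on at least one observation.

none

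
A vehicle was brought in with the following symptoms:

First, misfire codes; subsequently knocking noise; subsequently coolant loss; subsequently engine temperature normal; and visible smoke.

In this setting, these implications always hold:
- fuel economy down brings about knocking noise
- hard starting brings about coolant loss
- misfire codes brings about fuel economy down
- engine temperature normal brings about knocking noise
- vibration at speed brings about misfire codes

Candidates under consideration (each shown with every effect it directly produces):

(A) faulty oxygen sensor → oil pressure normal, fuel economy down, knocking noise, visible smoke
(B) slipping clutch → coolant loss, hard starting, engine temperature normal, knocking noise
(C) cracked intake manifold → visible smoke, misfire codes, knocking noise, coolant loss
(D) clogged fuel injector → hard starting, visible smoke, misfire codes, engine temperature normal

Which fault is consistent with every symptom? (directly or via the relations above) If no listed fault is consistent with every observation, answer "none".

D

Testing each hypothesis:
(A) faulty oxygen sensor — misfire codes ✗; knocking noise ✓; coolant loss ✗; engine temperature normal ✗; visible smoke ✓
(B) slipping clutch — misfire codes ✗; knocking noise ✓; coolant loss ✓; engine temperature normal ✓; visible smoke ✗
(C) cracked intake manifold — misfire codes ✓; knocking noise ✓; coolant loss ✓; engine temperature normal ✗; visible smoke ✓
(D) clogged fuel injector — misfire codes ✓; knocking noise ✓ (by engine temperature normal → knocking noise); coolant loss ✓ (by hard starting → coolant loss); engine temperature normal ✓; visible smoke ✓
Only (D) is consistent with every observation.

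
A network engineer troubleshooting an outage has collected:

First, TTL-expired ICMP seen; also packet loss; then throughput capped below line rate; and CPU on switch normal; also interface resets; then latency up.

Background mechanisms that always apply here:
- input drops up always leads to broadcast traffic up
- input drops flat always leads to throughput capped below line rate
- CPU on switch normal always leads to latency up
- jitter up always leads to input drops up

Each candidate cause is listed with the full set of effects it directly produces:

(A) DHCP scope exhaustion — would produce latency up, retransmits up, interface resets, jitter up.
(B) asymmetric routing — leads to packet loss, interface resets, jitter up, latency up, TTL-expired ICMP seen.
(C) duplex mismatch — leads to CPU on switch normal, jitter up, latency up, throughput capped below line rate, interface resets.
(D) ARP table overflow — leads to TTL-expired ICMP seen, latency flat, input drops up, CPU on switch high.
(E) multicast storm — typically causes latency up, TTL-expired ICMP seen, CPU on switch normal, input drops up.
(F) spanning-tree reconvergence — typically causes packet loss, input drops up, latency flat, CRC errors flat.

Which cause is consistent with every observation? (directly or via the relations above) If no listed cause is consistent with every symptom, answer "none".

Checking each candidate against the observations:
(A) DHCP scope exhaustion — TTL-expired ICMP seen -; packet loss -; throughput capped below line rate -; CPU on switch normal -; interface resets +; latency up +
(B) asymmetric routing — TTL-expired ICMP seen +; packet loss +; throughput capped below line rate -; CPU on switch normal -; interface resets +; latency up +
(C) duplex mismatch — TTL-expired ICMP seen -; packet loss -; throughput capped below line rate +; CPU on switch normal +; interface resets +; latency up +
(D) ARP table overflow — TTL-expired ICMP seen +; packet loss -; throughput capped below line rate -; CPU on switch normal -; interface resets -; latency up -
(E) multicast storm — TTL-expired ICMP seen +; packet loss -; throughput capped below line rate -; CPU on switch normal +; interface resets -; latency up +
(F) spanning-tree reconvergence — TTL-expired ICMP seen -; packet loss +; throughput capped below line rate -; CPU on switch normal -; interface resets -; latency up -
None of the listed candidates fits everything.

none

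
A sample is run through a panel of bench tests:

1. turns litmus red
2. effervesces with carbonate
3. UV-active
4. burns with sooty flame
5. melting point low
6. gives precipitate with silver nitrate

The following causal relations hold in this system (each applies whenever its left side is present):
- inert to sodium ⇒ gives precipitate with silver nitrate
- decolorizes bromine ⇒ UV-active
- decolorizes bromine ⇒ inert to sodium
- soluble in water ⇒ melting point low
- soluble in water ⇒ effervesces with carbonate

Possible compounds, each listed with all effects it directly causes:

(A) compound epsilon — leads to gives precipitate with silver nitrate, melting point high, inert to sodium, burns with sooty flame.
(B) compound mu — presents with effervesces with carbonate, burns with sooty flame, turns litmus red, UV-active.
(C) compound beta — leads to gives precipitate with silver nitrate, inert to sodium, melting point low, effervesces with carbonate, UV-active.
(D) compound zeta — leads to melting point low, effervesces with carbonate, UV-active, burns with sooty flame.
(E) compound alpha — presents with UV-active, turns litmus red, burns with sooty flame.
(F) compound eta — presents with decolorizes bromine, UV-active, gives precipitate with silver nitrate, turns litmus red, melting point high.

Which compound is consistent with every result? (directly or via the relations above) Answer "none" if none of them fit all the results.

For each candidate, compare predicted effects to what was observed:
(A) compound epsilon — turns litmus red NO; effervesces with carbonate NO; UV-active NO; burns with sooty flame yes; melting point low NO; gives precipitate with silver nitrate yes
(B) compound mu — turns litmus red yes; effervesces with carbonate yes; UV-active yes; burns with sooty flame yes; melting point low NO; gives precipitate with silver nitrate NO
(C) compound beta — does not account for turns litmus red, burns with sooty flame
(D) compound zeta — turns litmus red NO; effervesces with carbonate yes; UV-active yes; burns with sooty flame yes; melting point low yes; gives precipitate with silver nitrate NO
(E) compound alpha — does not account for effervesces with carbonate, melting point low, gives precipitate with silver nitrate
(F) compound eta — turns litmus red yes; effervesces with carbonate NO; UV-active yes; burns with sooty flame NO; melting point low NO; gives precipitate with silver nitrate yes
None of the listed candidates fits everything.

none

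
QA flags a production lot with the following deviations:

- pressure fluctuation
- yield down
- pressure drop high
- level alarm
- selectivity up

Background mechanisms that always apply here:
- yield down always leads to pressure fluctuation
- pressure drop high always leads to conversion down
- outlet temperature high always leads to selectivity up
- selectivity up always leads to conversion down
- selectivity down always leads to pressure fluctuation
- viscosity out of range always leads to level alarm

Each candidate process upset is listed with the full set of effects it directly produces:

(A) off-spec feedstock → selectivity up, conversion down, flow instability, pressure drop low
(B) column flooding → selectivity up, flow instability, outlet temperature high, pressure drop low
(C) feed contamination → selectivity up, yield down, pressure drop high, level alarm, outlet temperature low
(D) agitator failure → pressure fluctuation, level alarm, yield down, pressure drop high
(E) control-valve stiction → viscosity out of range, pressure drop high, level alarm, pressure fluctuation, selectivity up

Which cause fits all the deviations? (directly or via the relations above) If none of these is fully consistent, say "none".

Per-candidate check:
(A) off-spec feedstock — pressure fluctuation -; yield down -; pressure drop high -; level alarm -; selectivity up +
(B) column flooding — pressure fluctuation -; yield down -; pressure drop high -; level alarm -; selectivity up +
(C) feed contamination — pressure fluctuation + (via yield down → pressure fluctuation); yield down +; pressure drop high +; level alarm +; selectivity up +
(D) agitator failure — pressure fluctuation +; yield down +; pressure drop high +; level alarm +; selectivity up -
(E) control-valve stiction — does not account for yield down
(C) alone accounts for all the evidence.

C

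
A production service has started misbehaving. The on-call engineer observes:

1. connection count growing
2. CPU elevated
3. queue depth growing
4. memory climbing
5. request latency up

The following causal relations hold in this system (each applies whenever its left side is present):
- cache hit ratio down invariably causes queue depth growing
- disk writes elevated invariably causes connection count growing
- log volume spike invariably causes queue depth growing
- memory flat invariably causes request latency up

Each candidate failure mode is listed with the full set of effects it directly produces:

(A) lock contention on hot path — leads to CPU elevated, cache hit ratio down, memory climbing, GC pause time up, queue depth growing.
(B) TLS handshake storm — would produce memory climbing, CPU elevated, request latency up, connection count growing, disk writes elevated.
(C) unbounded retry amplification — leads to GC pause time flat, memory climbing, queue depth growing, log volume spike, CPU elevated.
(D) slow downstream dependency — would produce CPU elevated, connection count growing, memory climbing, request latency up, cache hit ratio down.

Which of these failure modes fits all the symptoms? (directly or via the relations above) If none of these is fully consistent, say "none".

D

Per-candidate check:
(A) lock contention on hot path — connection count growing NO; CPU elevated yes; queue depth growing yes; memory climbing yes; request latency up NO
(B) TLS handshake storm — connection count growing yes; CPU elevated yes; queue depth growing NO; memory climbing yes; request latency up yes
(C) unbounded retry amplification — does not account for connection count growing, request latency up
(D) slow downstream dependency — connection count growing yes; CPU elevated yes; queue depth growing yes (via cache hit ratio down → queue depth growing); memory climbing yes; request latency up yes
Only (D) is consistent with every observation.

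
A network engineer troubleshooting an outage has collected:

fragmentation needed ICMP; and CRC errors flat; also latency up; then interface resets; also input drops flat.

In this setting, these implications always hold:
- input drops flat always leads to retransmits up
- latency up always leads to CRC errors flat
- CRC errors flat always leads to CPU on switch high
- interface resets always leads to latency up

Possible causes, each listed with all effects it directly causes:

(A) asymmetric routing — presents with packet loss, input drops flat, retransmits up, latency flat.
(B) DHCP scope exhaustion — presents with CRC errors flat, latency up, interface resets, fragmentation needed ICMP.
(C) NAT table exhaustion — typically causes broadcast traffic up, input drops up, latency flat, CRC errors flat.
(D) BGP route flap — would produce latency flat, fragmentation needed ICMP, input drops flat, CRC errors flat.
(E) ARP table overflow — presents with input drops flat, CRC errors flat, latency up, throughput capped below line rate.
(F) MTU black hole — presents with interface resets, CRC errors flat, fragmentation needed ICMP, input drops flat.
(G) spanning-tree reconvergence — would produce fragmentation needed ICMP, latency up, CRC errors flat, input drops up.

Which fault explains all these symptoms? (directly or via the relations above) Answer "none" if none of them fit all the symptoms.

F

For each candidate, compare predicted effects to what was observed:
(A) asymmetric routing — fails on fragmentation needed ICMP, CRC errors flat, latency up, interface resets (predicts latency flat, not latency up)
(B) DHCP scope exhaustion — does not account for input drops flat
(C) NAT table exhaustion — fails on fragmentation needed ICMP, latency up, interface resets, input drops flat (predicts latency flat, not latency up; predicts input drops up, not input drops flat)
(D) BGP route flap — fragmentation needed ICMP match; CRC errors flat match; latency up miss; interface resets miss; input drops flat match
(E) ARP table overflow — does not account for fragmentation needed ICMP, interface resets
(F) MTU black hole — fragmentation needed ICMP match; CRC errors flat match; latency up match (by interface resets → latency up); interface resets match; input drops flat match
(G) spanning-tree reconvergence — fails on interface resets, input drops flat (predicts input drops up, not input drops flat)
(F) is the only candidate with no mismatches.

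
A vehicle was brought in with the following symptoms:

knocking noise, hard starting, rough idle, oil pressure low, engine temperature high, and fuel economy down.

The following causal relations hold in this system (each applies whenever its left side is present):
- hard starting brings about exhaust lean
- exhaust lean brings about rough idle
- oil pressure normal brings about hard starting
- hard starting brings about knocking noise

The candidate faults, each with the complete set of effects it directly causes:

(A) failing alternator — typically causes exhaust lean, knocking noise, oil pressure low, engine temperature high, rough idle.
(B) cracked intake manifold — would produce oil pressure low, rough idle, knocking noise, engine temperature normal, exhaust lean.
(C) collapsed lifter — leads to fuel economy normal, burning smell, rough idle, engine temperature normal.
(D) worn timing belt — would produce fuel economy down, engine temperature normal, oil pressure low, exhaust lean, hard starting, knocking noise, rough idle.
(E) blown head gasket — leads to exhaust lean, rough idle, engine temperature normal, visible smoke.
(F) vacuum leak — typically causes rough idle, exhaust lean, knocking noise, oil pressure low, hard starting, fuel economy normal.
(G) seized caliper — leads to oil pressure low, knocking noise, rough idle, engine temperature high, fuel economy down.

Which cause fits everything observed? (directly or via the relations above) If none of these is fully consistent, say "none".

Checking each candidate against the observations:
(A) failing alternator — knocking noise yes; hard starting NO; rough idle yes; oil pressure low yes; engine temperature high yes; fuel economy down NO
(B) cracked intake manifold — knocking noise yes; hard starting NO; rough idle yes; oil pressure low yes; engine temperature high NO; fuel economy down NO
(C) collapsed lifter — fails on knocking noise, hard starting, oil pressure low, engine temperature high, fuel economy down (predicts engine temperature normal, not engine temperature high; predicts fuel economy normal, not fuel economy down)
(D) worn timing belt — fails on engine temperature high (predicts engine temperature normal, not engine temperature high)
(E) blown head gasket — fails on knocking noise, hard starting, oil pressure low, engine temperature high, fuel economy down (predicts engine temperature normal, not engine temperature high)
(F) vacuum leak — knocking noise yes; hard starting yes; rough idle yes; oil pressure low yes; engine temperature high NO; fuel economy down NO
(G) seized caliper — knocking noise yes; hard starting NO; rough idle yes; oil pressure low yes; engine temperature high yes; fuel economy down yes
No candidate is consistent with all observations.

none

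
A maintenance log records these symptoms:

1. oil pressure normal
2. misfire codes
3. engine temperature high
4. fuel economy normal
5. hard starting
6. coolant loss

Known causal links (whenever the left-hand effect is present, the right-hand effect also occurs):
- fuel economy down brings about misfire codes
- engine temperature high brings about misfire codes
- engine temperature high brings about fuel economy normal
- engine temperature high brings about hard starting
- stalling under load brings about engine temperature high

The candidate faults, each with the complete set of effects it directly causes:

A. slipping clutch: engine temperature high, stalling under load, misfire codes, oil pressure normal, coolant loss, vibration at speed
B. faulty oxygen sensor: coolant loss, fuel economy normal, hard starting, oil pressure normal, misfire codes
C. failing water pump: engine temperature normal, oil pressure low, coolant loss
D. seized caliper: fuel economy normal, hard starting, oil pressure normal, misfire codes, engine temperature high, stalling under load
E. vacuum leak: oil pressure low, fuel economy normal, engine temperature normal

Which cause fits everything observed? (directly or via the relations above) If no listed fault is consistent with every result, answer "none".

A

Per-candidate check:
(A) slipping clutch — accounts for every observation (fuel economy normal via engine temperature high → fuel economy normal)
(B) faulty oxygen sensor — does not account for engine temperature high
(C) failing water pump — fails on oil pressure normal, misfire codes, engine temperature high, fuel economy normal, hard starting (predicts oil pressure low, not oil pressure normal; predicts engine temperature normal, not engine temperature high)
(D) seized caliper — oil pressure normal yes; misfire codes yes; engine temperature high yes; fuel economy normal yes; hard starting yes; coolant loss NO
(E) vacuum leak — oil pressure normal NO; misfire codes NO; engine temperature high NO; fuel economy normal yes; hard starting NO; coolant loss NO
(A) is the only candidate with no mismatches.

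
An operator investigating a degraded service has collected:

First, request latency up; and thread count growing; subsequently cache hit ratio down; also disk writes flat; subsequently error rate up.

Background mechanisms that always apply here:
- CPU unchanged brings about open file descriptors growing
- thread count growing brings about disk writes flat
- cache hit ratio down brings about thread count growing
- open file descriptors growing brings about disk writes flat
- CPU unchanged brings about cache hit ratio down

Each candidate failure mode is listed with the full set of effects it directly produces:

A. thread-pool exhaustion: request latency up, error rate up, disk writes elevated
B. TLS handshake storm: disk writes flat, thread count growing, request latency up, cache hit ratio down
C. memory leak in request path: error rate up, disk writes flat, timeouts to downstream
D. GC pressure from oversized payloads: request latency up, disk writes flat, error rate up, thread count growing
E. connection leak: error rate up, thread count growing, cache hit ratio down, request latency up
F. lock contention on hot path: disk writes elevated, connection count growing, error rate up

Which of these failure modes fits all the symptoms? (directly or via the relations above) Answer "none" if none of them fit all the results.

E

Checking each candidate against the observations:
(A) thread-pool exhaustion — request latency up ✓; thread count growing ✗; cache hit ratio down ✗; disk writes flat ✗; error rate up ✓
(B) TLS handshake storm — request latency up ✓; thread count growing ✓; cache hit ratio down ✓; disk writes flat ✓; error rate up ✗
(C) memory leak in request path — does not account for request latency up, thread count growing, cache hit ratio down
(D) GC pressure from oversized payloads — request latency up ✓; thread count growing ✓; cache hit ratio down ✗; disk writes flat ✓; error rate up ✓
(E) connection leak — request latency up ✓; thread count growing ✓; cache hit ratio down ✓; disk writes flat ✓ (via thread count growing → disk writes flat); error rate up ✓
(F) lock contention on hot path — request latency up ✗; thread count growing ✗; cache hit ratio down ✗; disk writes flat ✗; error rate up ✓
(E) is the only candidate with no mismatches.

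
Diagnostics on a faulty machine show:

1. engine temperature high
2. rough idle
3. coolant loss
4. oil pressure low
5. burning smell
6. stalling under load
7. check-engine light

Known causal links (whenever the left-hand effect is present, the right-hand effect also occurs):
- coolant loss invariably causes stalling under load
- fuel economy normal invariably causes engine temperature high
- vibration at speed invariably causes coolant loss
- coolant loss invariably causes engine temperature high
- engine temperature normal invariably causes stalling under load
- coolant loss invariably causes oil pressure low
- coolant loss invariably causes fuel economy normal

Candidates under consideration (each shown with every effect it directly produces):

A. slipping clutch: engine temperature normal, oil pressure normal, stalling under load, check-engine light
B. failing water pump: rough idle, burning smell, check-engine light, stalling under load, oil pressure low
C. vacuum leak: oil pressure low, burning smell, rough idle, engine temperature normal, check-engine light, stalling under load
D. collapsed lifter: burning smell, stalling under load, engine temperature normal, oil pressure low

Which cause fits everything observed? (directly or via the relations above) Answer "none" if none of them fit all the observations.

none

Checking each candidate against the observations:
(A) slipping clutch — fails on engine temperature high, rough idle, coolant loss, oil pressure low, burning smell (predicts engine temperature normal, not engine temperature high; predicts oil pressure normal, not oil pressure low)
(B) failing water pump — does not account for engine temperature high, coolant loss
(C) vacuum leak — engine temperature high NO; rough idle yes; coolant loss NO; oil pressure low yes; burning smell yes; stalling under load yes; check-engine light yes
(D) collapsed lifter — fails on engine temperature high, rough idle, coolant loss, check-engine light (predicts engine temperature normal, not engine temperature high)
Every candidate fails on at least one observation.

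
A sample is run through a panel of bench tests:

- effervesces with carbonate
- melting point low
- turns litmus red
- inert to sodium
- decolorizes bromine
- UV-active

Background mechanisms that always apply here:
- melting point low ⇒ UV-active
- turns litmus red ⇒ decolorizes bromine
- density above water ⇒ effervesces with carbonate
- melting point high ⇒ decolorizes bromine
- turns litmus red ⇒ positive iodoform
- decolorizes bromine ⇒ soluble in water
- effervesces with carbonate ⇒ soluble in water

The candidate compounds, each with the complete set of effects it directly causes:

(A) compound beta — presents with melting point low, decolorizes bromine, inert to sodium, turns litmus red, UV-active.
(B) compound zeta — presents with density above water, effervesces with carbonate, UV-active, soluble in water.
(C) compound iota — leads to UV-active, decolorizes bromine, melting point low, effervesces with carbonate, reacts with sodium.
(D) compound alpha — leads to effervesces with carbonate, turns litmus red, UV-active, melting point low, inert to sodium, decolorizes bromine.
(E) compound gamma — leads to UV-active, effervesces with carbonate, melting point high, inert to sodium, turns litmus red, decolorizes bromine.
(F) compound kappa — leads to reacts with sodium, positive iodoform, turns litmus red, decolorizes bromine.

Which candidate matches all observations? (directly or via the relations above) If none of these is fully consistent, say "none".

For each candidate, compare predicted effects to what was observed:
(A) compound beta — effervesces with carbonate miss; melting point low match; turns litmus red match; inert to sodium match; decolorizes bromine match; UV-active match
(B) compound zeta — does not account for melting point low, turns litmus red, inert to sodium, decolorizes bromine
(C) compound iota — fails on turns litmus red, inert to sodium (predicts reacts with sodium, not inert to sodium)
(D) compound alpha — accounts for every observation
(E) compound gamma — effervesces with carbonate match; melting point low miss; turns litmus red match; inert to sodium match; decolorizes bromine match; UV-active match
(F) compound kappa — fails on effervesces with carbonate, melting point low, inert to sodium, UV-active (predicts reacts with sodium, not inert to sodium)
(D) alone accounts for all the evidence.

D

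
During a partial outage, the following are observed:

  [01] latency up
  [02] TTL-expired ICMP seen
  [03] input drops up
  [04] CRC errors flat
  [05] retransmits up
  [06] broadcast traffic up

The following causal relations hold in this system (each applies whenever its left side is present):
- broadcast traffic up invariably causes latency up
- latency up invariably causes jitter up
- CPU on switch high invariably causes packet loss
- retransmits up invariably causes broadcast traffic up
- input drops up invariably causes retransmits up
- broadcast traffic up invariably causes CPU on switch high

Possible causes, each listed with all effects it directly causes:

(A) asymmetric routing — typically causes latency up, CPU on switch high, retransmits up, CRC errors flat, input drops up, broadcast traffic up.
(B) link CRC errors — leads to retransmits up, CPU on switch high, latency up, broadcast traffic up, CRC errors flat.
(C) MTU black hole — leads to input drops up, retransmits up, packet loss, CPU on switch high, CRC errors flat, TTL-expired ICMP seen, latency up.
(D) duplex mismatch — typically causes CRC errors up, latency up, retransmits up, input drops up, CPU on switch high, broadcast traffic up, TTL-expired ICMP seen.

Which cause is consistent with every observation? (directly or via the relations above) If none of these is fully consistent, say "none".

C

Checking each candidate against the observations:
(A) asymmetric routing — latency up ✓; TTL-expired ICMP seen ✗; input drops up ✓; CRC errors flat ✓; retransmits up ✓; broadcast traffic up ✓
(B) link CRC errors — latency up ✓; TTL-expired ICMP seen ✗; input drops up ✗; CRC errors flat ✓; retransmits up ✓; broadcast traffic up ✓
(C) MTU black hole — latency up ✓; TTL-expired ICMP seen ✓; input drops up ✓; CRC errors flat ✓; retransmits up ✓; broadcast traffic up ✓ (through retransmits up → broadcast traffic up)
(D) duplex mismatch — fails on CRC errors flat (predicts CRC errors up, not CRC errors flat)
(C) is the only candidate with no mismatches.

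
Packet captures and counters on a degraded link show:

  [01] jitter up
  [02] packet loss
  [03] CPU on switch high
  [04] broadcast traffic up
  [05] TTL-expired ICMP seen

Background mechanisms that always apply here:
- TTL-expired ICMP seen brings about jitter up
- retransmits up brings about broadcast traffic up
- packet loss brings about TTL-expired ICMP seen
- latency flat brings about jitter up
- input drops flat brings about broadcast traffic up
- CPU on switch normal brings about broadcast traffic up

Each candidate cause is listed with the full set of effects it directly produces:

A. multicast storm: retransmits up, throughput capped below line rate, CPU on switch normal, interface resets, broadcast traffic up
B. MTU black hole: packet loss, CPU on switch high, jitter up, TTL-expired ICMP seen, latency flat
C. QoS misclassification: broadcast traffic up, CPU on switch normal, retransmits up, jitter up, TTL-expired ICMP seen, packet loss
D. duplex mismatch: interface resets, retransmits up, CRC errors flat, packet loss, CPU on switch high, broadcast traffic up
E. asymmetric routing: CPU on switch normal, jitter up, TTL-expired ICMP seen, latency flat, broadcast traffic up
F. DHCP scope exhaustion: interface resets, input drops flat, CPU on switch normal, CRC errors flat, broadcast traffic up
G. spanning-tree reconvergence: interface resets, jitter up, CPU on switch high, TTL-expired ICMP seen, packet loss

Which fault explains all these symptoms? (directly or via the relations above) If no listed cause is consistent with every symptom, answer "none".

For each candidate, compare predicted effects to what was observed:
(A) multicast storm — jitter up NO; packet loss NO; CPU on switch high NO; broadcast traffic up yes; TTL-expired ICMP seen NO
(B) MTU black hole — jitter up yes; packet loss yes; CPU on switch high yes; broadcast traffic up NO; TTL-expired ICMP seen yes
(C) QoS misclassification — jitter up yes; packet loss yes; CPU on switch high NO; broadcast traffic up yes; TTL-expired ICMP seen yes
(D) duplex mismatch — accounts for every observation (jitter up through packet loss → TTL-expired ICMP seen → jitter up)
(E) asymmetric routing — jitter up yes; packet loss NO; CPU on switch high NO; broadcast traffic up yes; TTL-expired ICMP seen yes
(F) DHCP scope exhaustion — fails on jitter up, packet loss, CPU on switch high, TTL-expired ICMP seen (predicts CPU on switch normal, not CPU on switch high)
(G) spanning-tree reconvergence — jitter up yes; packet loss yes; CPU on switch high yes; broadcast traffic up NO; TTL-expired ICMP seen yes
(D) alone accounts for all the evidence.

D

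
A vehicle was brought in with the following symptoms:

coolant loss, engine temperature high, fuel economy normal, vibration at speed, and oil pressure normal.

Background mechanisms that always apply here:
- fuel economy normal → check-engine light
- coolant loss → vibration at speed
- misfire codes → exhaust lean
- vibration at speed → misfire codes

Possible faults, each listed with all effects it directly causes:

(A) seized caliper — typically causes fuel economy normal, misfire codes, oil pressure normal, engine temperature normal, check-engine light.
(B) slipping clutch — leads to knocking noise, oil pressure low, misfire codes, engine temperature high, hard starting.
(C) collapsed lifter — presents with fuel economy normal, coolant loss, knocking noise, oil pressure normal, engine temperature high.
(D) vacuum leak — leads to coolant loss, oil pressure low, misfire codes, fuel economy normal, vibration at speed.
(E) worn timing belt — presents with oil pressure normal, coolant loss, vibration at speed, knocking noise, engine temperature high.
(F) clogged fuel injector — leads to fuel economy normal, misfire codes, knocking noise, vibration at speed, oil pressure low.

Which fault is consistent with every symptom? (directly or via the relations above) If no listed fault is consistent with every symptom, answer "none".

C

For each candidate, compare predicted effects to what was observed:
(A) seized caliper — fails on coolant loss, engine temperature high, vibration at speed (predicts engine temperature normal, not engine temperature high)
(B) slipping clutch — coolant loss NO; engine temperature high yes; fuel economy normal NO; vibration at speed NO; oil pressure normal NO
(C) collapsed lifter — coolant loss yes; engine temperature high yes; fuel economy normal yes; vibration at speed yes (via coolant loss → vibration at speed); oil pressure normal yes
(D) vacuum leak — fails on engine temperature high, oil pressure normal (predicts oil pressure low, not oil pressure normal)
(E) worn timing belt — coolant loss yes; engine temperature high yes; fuel economy normal NO; vibration at speed yes; oil pressure normal yes
(F) clogged fuel injector — fails on coolant loss, engine temperature high, oil pressure normal (predicts oil pressure low, not oil pressure normal)
(C) is the only candidate with no mismatches.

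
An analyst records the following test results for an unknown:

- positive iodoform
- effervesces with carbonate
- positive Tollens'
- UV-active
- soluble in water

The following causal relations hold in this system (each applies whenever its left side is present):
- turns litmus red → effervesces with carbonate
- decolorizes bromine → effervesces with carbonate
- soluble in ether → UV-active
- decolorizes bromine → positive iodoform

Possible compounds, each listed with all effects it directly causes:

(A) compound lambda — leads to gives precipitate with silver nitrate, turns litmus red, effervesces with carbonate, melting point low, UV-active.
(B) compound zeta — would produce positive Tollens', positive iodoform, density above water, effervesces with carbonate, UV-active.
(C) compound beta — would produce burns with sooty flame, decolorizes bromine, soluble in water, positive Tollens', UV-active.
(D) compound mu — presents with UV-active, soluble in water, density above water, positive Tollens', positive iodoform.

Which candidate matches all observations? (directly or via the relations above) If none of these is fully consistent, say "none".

C

Per-candidate check:
(A) compound lambda — does not account for positive iodoform, positive Tollens', soluble in water
(B) compound zeta — positive iodoform match; effervesces with carbonate match; positive Tollens' match; UV-active match; soluble in water miss
(C) compound beta — positive iodoform match (through decolorizes bromine → positive iodoform); effervesces with carbonate match (through decolorizes bromine → effervesces with carbonate); positive Tollens' match; UV-active match; soluble in water match
(D) compound mu — does not account for effervesces with carbonate
Only (C) is consistent with every observation.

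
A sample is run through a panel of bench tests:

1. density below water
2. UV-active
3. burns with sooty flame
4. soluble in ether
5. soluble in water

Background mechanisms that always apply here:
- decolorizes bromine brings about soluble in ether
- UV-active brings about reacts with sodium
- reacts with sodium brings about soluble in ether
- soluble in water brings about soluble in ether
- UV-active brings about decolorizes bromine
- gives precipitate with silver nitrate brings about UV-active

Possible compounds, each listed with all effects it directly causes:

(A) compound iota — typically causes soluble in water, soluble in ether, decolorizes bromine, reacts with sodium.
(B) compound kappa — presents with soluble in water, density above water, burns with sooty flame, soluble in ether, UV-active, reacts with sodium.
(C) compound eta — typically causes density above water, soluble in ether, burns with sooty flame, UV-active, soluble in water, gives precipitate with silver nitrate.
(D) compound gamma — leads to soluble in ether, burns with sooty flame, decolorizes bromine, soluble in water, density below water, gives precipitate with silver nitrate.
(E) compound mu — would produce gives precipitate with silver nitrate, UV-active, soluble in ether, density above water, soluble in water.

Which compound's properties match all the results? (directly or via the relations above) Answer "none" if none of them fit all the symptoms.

Testing each hypothesis:
(A) compound iota — density below water -; UV-active -; burns with sooty flame -; soluble in ether +; soluble in water +
(B) compound kappa — density below water -; UV-active +; burns with sooty flame +; soluble in ether +; soluble in water +
(C) compound eta — density below water -; UV-active +; burns with sooty flame +; soluble in ether +; soluble in water +
(D) compound gamma — accounts for every observation (UV-active by gives precipitate with silver nitrate → UV-active)
(E) compound mu — density below water -; UV-active +; burns with sooty flame -; soluble in ether +; soluble in water +
(D) alone accounts for all the evidence.

D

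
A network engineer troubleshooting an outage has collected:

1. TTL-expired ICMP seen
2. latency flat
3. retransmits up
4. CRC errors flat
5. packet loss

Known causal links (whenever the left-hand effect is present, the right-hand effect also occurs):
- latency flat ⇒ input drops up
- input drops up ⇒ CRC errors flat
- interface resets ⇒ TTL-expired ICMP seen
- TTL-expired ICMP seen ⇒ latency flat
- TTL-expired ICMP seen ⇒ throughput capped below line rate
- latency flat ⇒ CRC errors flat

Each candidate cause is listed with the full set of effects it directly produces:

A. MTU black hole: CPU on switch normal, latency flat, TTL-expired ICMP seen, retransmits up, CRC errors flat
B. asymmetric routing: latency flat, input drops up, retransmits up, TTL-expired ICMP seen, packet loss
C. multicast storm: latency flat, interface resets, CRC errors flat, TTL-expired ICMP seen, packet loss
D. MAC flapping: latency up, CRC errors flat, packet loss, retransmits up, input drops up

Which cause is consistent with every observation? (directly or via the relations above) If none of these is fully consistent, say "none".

B

Checking each candidate against the observations:
(A) MTU black hole — TTL-expired ICMP seen ✓; latency flat ✓; retransmits up ✓; CRC errors flat ✓; packet loss ✗
(B) asymmetric routing — TTL-expired ICMP seen ✓; latency flat ✓; retransmits up ✓; CRC errors flat ✓ (through latency flat → CRC errors flat); packet loss ✓
(C) multicast storm — does not account for retransmits up
(D) MAC flapping — TTL-expired ICMP seen ✗; latency flat ✗; retransmits up ✓; CRC errors flat ✓; packet loss ✓
Only (B) is consistent with every observation.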